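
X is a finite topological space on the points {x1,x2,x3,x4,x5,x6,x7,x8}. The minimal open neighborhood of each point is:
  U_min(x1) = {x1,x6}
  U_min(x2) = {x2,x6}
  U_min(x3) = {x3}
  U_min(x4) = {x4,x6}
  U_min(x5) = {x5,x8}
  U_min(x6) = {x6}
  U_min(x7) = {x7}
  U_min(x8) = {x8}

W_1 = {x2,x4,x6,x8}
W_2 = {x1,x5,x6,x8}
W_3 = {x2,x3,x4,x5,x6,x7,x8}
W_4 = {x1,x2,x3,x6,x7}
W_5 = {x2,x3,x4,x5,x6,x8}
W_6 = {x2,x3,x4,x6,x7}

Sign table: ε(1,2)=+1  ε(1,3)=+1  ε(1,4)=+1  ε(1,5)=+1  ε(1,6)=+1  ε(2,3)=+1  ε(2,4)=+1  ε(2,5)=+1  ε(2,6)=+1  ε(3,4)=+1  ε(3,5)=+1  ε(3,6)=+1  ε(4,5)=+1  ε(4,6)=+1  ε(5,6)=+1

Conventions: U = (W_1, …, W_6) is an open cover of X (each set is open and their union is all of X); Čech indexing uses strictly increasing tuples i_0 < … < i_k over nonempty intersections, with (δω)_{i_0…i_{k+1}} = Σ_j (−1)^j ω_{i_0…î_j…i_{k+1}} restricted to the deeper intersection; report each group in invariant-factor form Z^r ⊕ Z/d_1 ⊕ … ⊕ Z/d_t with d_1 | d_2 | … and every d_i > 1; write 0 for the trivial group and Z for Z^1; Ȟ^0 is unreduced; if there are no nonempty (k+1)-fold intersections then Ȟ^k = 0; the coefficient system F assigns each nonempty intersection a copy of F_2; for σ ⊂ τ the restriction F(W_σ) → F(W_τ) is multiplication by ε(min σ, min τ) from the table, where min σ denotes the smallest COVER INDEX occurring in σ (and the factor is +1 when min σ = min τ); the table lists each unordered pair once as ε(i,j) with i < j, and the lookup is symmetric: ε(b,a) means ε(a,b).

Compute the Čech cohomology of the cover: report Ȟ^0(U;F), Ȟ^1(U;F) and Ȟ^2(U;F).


Ȟ^0(U;F) ≅ Z/2,  Ȟ^1(U;F) ≅ 0,  Ȟ^2(U;F) ≅ 0

nonempty overlaps:
  W12={x6,x8} W13={x2,x4,x6,x8} W14={x2,x6} W15={x2,x4,x6,x8} W16={x2,x4,x6} W23={x5,x6,x8} W24={x1,x6} W25={x5,x6,x8} W26={x6} W34={x2,x3,x6,x7} W35={x2,x3,x4,x5,x6,x8} W36={x2,x3,x4,x6,x7} W45={x2,x3,x6} W46={x2,x3,x6,x7} W56={x2,x3,x4,x6}
  W123={x6,x8} W124={x6} W125={x6,x8} W126={x6} W134={x2,x6} W135={x2,x4,x6,x8} W136={x2,x4,x6} W145={x2,x6} W146={x2,x6} W156={x2,x4,x6} W234={x6} W235={x5,x6,x8} W236={x6} W245={x6} W246={x6} W256={x6} W345={x2,x3,x6} W346={x2,x3,x6,x7} W356={x2,x3,x4,x6} W456={x2,x3,x6}
  W1234={x6} W1235={x6,x8} W1236={x6} W1245={x6} W1246={x6} W1256={x6} W1345={x2,x6} W1346={x2,x6} W1356={x2,x4,x6} W1456={x2,x6} W2345={x6} W2346={x6} W2356={x6} W2456={x6} W3456={x2,x3,x6}
  W12345={x6} W12346={x6} W12356={x6} W12456={x6} W13456={x2,x6} W23456={x6}
  W123456={x6}
C dims 6,15,20,15; δ0: rk_F2 5; δ1: rk_F2 10; δ2: rk_F2 10
degree 0: 6−5−0 = 1 → Ȟ^0 ≅ Z/2
degree 1: 15−10−5 = 0 → Ȟ^1 ≅ 0
degree 2: 20−10−10 = 0 → Ȟ^2 ≅ 0


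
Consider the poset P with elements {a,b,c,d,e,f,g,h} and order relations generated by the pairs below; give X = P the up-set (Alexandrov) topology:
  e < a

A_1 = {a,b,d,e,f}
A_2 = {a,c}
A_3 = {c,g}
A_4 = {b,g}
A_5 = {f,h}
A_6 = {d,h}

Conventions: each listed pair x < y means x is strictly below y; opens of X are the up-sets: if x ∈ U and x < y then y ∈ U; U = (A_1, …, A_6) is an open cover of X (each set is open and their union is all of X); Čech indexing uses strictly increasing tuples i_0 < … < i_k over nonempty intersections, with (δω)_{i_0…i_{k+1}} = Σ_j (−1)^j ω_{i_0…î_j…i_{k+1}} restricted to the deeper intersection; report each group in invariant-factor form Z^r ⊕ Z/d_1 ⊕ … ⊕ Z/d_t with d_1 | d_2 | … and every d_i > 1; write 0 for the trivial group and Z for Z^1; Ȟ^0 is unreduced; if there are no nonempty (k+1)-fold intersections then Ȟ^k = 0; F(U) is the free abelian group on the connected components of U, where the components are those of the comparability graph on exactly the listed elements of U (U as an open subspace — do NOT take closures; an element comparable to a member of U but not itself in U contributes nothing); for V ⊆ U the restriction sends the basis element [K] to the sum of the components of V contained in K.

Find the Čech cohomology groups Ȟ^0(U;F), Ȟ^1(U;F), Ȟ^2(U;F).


cover nerve:
  A12={a} A14={b} A15={f} A16={d} A23={c} A34={g} A56={h}
components per intersection:
  A1: {a,e} {b} {d} {f}
  A2: {a} {c}
  A3: {c} {g}
  A4: {b} {g}
  A5: {f} {h}
  A6: {d} {h}
  A12: {a}
  A14: {b}
  A15: {f}
  A16: {d}
  A23: {c}
  A34: {g}
  A56: {h}
C dims 14,7; δ0: rk 7, SNF 1^7
Ȟ^0: (14−7)−0=7 ⇒ Z^7
Ȟ^1: (7−0)−7=0 ⇒ 0
Ȟ^2: (0−0)−0=0 ⇒ 0

Ȟ^0 ≅ Z^7,  Ȟ^1 ≅ 0,  Ȟ^2 ≅ 0


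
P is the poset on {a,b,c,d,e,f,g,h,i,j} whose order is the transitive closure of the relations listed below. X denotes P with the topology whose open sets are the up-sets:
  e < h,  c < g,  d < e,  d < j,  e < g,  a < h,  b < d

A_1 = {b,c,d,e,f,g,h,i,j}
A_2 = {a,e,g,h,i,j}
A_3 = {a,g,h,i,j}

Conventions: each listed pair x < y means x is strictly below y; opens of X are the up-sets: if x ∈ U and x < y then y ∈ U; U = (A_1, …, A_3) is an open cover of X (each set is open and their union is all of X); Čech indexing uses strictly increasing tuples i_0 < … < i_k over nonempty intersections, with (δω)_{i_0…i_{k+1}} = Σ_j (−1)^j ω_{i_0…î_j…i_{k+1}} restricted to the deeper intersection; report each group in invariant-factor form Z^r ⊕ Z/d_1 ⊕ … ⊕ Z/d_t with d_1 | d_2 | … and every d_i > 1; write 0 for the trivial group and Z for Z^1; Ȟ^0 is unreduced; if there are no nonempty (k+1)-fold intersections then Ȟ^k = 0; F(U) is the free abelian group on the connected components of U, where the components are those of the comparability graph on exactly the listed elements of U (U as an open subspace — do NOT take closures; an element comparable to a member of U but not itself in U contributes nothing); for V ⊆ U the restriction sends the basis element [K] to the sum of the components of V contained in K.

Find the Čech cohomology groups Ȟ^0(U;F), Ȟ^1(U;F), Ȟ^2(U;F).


Ȟ^0 = Z^3, Ȟ^1 = 0 and Ȟ^2 = 0

nonempty intersections:
  A12={e,g,h,i,j} A13={g,h,i,j} A23={a,g,h,i,j}
  A123={g,h,i,j}
components per intersection:
  A1: {b,c,d,e,g,h,j} {f} {i}
  A2: {a,e,g,h} {i} {j}
  A3: {a,h} {g} {i} {j}
  A12: {e,g,h} {i} {j}
  A13: {g} {h} {i} {j}
  A23: {a,h} {g} {i} {j}
  A123: {g} {h} {i} {j}
C dims 10,11,4; δ0: rk 7, SNF 1^7; δ1: rk 4, SNF 1^4
Ȟ^0: (10−7)−0=3 ⇒ Z^3
Ȟ^1: (11−4)−7=0 ⇒ 0
Ȟ^2: (4−0)−4=0 ⇒ 0


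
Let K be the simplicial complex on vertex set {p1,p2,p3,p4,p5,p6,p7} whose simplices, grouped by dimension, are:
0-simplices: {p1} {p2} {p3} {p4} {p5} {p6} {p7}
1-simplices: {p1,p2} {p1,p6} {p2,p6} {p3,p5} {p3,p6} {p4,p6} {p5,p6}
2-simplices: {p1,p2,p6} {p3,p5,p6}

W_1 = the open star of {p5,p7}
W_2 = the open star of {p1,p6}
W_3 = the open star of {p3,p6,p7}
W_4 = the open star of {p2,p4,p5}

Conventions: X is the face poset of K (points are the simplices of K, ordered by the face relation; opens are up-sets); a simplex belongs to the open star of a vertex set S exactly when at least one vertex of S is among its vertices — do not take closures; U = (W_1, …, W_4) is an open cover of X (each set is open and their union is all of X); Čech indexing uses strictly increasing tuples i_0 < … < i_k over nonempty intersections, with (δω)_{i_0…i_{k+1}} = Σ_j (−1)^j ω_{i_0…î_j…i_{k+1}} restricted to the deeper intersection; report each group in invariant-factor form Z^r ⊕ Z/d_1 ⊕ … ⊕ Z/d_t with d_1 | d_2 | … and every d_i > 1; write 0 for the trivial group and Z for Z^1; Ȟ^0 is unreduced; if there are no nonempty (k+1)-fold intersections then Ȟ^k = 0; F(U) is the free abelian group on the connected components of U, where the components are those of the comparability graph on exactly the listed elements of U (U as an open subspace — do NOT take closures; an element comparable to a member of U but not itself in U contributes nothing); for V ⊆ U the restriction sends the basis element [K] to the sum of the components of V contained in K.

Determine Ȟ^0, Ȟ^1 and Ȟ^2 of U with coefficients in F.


Ȟ^0 = Z^2, Ȟ^1 = 0 and Ȟ^2 = 0

nonempty overlaps:
  W1={{p5},{p7},{p3,p5},{p5,p6},{p3,p5,p6}} W2={{p1},{p6},{p1,p2},{p1,p6},{p2,p6},{p3,p6},{p4,p6},{p5,p6},{p1,p2,p6},{p3,p5,p6}} W3={{p3},{p6},{p7},{p1,p6},{p2,p6},{p3,p5},{p3,p6},{p4,p6},{p5,p6},{p1,p2,p6},{p3,p5,p6}} W4={{p2},{p4},{p5},{p1,p2},{p2,p6},{p3,p5},{p4,p6},{p5,p6},{p1,p2,p6},{p3,p5,p6}}
  W12={{p5,p6},{p3,p5,p6}} W13={{p7},{p3,p5},{p5,p6},{p3,p5,p6}} W14={{p5},{p3,p5},{p5,p6},{p3,p5,p6}} W23={{p6},{p1,p6},{p2,p6},{p3,p6},{p4,p6},{p5,p6},{p1,p2,p6},{p3,p5,p6}} W24={{p1,p2},{p2,p6},{p4,p6},{p5,p6},{p1,p2,p6},{p3,p5,p6}} W34={{p2,p6},{p3,p5},{p4,p6},{p5,p6},{p1,p2,p6},{p3,p5,p6}}
  W123={{p5,p6},{p3,p5,p6}} W124={{p5,p6},{p3,p5,p6}} W134={{p3,p5},{p5,p6},{p3,p5,p6}} W234={{p2,p6},{p4,p6},{p5,p6},{p1,p2,p6},{p3,p5,p6}}
  W1234={{p5,p6},{p3,p5,p6}}
components per intersection:
  W1: {{p5},{p3,p5},{p5,p6},{p3,p5,p6}} {{p7}}
  W2: {{p1},{p6},{p1,p2},{p1,p6},{p2,p6},{p3,p6},{p4,p6},{p5,p6},{p1,p2,p6},{p3,p5,p6}}
  W3: {{p3},{p6},{p1,p6},{p2,p6},{p3,p5},{p3,p6},{p4,p6},{p5,p6},{p1,p2,p6},{p3,p5,p6}} {{p7}}
  W4: {{p2},{p1,p2},{p2,p6},{p1,p2,p6}} {{p4},{p4,p6}} {{p5},{p3,p5},{p5,p6},{p3,p5,p6}}
  W12: {{p5,p6},{p3,p5,p6}}
  W13: {{p7}} {{p3,p5},{p5,p6},{p3,p5,p6}}
  W14: {{p5},{p3,p5},{p5,p6},{p3,p5,p6}}
  W23: {{p6},{p1,p6},{p2,p6},{p3,p6},{p4,p6},{p5,p6},{p1,p2,p6},{p3,p5,p6}}
  W24: {{p1,p2},{p2,p6},{p1,p2,p6}} {{p4,p6}} {{p5,p6},{p3,p5,p6}}
  W34: {{p2,p6},{p1,p2,p6}} {{p3,p5},{p5,p6},{p3,p5,p6}} {{p4,p6}}
  W123: {{p5,p6},{p3,p5,p6}}
  W124: {{p5,p6},{p3,p5,p6}}
  W134: {{p3,p5},{p5,p6},{p3,p5,p6}}
  W234: {{p2,p6},{p1,p2,p6}} {{p4,p6}} {{p5,p6},{p3,p5,p6}}
  W1234: {{p5,p6},{p3,p5,p6}}
C dims 8,11,6,1; δ0: rk 6, SNF 1^6; δ1: rk 5, SNF 1^5; δ2: rk 1, SNF 1^1
degree 0: 8−6−0 = 2 → Ȟ^0 ≅ Z^2
degree 1: 11−5−6 = 0 → Ȟ^1 ≅ 0
degree 2: 6−1−5 = 0 → Ȟ^2 ≅ 0


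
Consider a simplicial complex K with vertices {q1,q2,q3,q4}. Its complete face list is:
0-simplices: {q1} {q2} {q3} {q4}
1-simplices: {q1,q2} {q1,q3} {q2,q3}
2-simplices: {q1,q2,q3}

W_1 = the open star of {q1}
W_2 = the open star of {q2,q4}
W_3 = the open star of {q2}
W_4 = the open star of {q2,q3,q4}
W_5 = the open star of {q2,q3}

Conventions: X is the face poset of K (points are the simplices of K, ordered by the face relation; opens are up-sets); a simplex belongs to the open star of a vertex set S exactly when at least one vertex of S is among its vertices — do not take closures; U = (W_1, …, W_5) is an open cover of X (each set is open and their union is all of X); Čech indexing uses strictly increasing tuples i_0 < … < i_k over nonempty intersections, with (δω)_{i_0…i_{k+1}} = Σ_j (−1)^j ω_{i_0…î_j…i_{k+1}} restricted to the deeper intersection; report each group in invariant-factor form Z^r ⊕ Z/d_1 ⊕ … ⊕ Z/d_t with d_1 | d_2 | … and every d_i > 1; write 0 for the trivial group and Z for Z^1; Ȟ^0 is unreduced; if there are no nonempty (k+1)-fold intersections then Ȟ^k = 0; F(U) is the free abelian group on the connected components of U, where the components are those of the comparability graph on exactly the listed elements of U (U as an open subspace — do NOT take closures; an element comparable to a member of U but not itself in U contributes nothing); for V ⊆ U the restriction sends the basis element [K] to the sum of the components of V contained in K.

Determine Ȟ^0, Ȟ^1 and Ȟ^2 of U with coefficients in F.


nonempty intersections:
  W1={{q1},{q1,q2},{q1,q3},{q1,q2,q3}} W2={{q2},{q4},{q1,q2},{q2,q3},{q1,q2,q3}} W3={{q2},{q1,q2},{q2,q3},{q1,q2,q3}} W4={{q2},{q3},{q4},{q1,q2},{q1,q3},{q2,q3},{q1,q2,q3}} W5={{q2},{q3},{q1,q2},{q1,q3},{q2,q3},{q1,q2,q3}}
  W12={{q1,q2},{q1,q2,q3}} W13={{q1,q2},{q1,q2,q3}} W14={{q1,q2},{q1,q3},{q1,q2,q3}} W15={{q1,q2},{q1,q3},{q1,q2,q3}} W23={{q2},{q1,q2},{q2,q3},{q1,q2,q3}} W24={{q2},{q4},{q1,q2},{q2,q3},{q1,q2,q3}} W25={{q2},{q1,q2},{q2,q3},{q1,q2,q3}} W34={{q2},{q1,q2},{q2,q3},{q1,q2,q3}} W35={{q2},{q1,q2},{q2,q3},{q1,q2,q3}} W45={{q2},{q3},{q1,q2},{q1,q3},{q2,q3},{q1,q2,q3}}
  W123={{q1,q2},{q1,q2,q3}} W124={{q1,q2},{q1,q2,q3}} W125={{q1,q2},{q1,q2,q3}} W134={{q1,q2},{q1,q2,q3}} W135={{q1,q2},{q1,q2,q3}} W145={{q1,q2},{q1,q3},{q1,q2,q3}} W234={{q2},{q1,q2},{q2,q3},{q1,q2,q3}} W235={{q2},{q1,q2},{q2,q3},{q1,q2,q3}} W245={{q2},{q1,q2},{q2,q3},{q1,q2,q3}} W345={{q2},{q1,q2},{q2,q3},{q1,q2,q3}}
  W1234={{q1,q2},{q1,q2,q3}} W1235={{q1,q2},{q1,q2,q3}} W1245={{q1,q2},{q1,q2,q3}} W1345={{q1,q2},{q1,q2,q3}} W2345={{q2},{q1,q2},{q2,q3},{q1,q2,q3}}
  W12345={{q1,q2},{q1,q2,q3}}
components per intersection:
  W1: {{q1},{q1,q2},{q1,q3},{q1,q2,q3}}
  W2: {{q2},{q1,q2},{q2,q3},{q1,q2,q3}} {{q4}}
  W3: {{q2},{q1,q2},{q2,q3},{q1,q2,q3}}
  W4: {{q2},{q3},{q1,q2},{q1,q3},{q2,q3},{q1,q2,q3}} {{q4}}
  W5: {{q2},{q3},{q1,q2},{q1,q3},{q2,q3},{q1,q2,q3}}
  W12: {{q1,q2},{q1,q2,q3}}
  W13: {{q1,q2},{q1,q2,q3}}
  W14: {{q1,q2},{q1,q3},{q1,q2,q3}}
  W15: {{q1,q2},{q1,q3},{q1,q2,q3}}
  W23: {{q2},{q1,q2},{q2,q3},{q1,q2,q3}}
  W24: {{q2},{q1,q2},{q2,q3},{q1,q2,q3}} {{q4}}
  W25: {{q2},{q1,q2},{q2,q3},{q1,q2,q3}}
  W34: {{q2},{q1,q2},{q2,q3},{q1,q2,q3}}
  W35: {{q2},{q1,q2},{q2,q3},{q1,q2,q3}}
  W45: {{q2},{q3},{q1,q2},{q1,q3},{q2,q3},{q1,q2,q3}}
  W123: {{q1,q2},{q1,q2,q3}}
  W124: {{q1,q2},{q1,q2,q3}}
  W125: {{q1,q2},{q1,q2,q3}}
  W134: {{q1,q2},{q1,q2,q3}}
  W135: {{q1,q2},{q1,q2,q3}}
  W145: {{q1,q2},{q1,q3},{q1,q2,q3}}
  W234: {{q2},{q1,q2},{q2,q3},{q1,q2,q3}}
  W235: {{q2},{q1,q2},{q2,q3},{q1,q2,q3}}
  W245: {{q2},{q1,q2},{q2,q3},{q1,q2,q3}}
  W345: {{q2},{q1,q2},{q2,q3},{q1,q2,q3}}
  W1234: {{q1,q2},{q1,q2,q3}}
  W1235: {{q1,q2},{q1,q2,q3}}
  W1245: {{q1,q2},{q1,q2,q3}}
  W1345: {{q1,q2},{q1,q2,q3}}
  W2345: {{q2},{q1,q2},{q2,q3},{q1,q2,q3}}
  W12345: {{q1,q2},{q1,q2,q3}}
C dims 7,11,10,5; δ0: rk 5, SNF 1^5; δ1: rk 6, SNF 1^6; δ2: rk 4, SNF 1^4
Ȟ^0: (7−5)−0=2 ⇒ Z^2
Ȟ^1: (11−6)−5=0 ⇒ 0
Ȟ^2: (10−4)−6=0 ⇒ 0

Ȟ^0(U;F) ≅ Z^2, Ȟ^1(U;F) ≅ 0 and Ȟ^2(U;F) ≅ 0


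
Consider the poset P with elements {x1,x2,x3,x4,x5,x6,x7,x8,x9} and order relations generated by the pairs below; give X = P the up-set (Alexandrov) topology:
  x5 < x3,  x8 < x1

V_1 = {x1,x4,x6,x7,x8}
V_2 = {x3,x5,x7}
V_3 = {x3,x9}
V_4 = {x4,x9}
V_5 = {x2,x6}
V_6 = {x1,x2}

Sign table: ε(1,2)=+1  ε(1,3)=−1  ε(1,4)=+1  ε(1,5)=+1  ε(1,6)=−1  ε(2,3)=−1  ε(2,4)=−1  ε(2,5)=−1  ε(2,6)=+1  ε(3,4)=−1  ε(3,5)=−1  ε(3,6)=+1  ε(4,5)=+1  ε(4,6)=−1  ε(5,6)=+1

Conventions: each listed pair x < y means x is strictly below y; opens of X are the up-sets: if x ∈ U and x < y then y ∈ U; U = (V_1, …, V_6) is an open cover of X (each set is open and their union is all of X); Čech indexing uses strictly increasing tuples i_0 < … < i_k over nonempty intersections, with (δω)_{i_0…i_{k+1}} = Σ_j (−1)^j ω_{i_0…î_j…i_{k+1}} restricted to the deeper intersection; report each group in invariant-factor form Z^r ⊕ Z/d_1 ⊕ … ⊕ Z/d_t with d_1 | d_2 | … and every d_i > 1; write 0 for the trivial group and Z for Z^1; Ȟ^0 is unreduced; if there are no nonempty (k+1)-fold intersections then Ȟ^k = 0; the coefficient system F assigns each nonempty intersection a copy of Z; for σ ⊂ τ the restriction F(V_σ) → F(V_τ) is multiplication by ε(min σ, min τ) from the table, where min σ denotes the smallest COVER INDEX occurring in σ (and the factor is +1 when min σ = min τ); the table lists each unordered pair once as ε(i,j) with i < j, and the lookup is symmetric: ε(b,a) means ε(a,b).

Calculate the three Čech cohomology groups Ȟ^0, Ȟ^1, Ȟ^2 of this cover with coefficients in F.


Ȟ^0(U;F) ≅ 0, Ȟ^1(U;F) ≅ Z ⊕ Z/2 and Ȟ^2(U;F) ≅ 0

nonempty overlaps:
  V12={x7} V14={x4} V15={x6} V16={x1} V23={x3} V34={x9} V56={x2}
C dims 6,7; δ0: rk 6, SNF 1^5·2
degree 0: 6−6−0 = 0 → Ȟ^0 ≅ 0
degree 1: 7−0−6 = 1 plus torsion [2] → Ȟ^1 ≅ Z ⊕ Z/2
degree 2: 0−0−0 = 0 → Ȟ^2 ≅ 0


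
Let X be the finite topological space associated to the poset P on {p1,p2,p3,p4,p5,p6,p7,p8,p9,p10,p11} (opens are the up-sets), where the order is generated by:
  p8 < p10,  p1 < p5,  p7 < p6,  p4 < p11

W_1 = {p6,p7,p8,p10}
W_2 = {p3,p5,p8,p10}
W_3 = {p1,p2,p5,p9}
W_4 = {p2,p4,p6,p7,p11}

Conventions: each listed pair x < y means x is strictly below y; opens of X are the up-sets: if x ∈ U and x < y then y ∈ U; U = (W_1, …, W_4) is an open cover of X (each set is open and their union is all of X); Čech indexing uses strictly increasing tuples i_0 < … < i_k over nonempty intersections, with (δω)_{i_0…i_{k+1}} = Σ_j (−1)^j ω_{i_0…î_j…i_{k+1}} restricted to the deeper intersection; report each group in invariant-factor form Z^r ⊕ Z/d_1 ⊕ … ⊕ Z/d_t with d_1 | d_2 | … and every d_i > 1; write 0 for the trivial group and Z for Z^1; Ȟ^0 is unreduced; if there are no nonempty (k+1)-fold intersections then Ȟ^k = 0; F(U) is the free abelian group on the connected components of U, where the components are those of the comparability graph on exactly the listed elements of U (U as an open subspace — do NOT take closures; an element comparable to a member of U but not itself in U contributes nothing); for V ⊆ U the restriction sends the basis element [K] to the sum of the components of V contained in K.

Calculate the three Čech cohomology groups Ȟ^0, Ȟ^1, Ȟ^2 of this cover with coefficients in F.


Ȟ^0(U;F) ≅ Z^7; Ȟ^1(U;F) ≅ 0; Ȟ^2(U;F) ≅ 0

intersection data:
  W12={p8,p10} W14={p6,p7} W23={p5} W34={p2}
components per intersection:
  W1: {p6,p7} {p8,p10}
  W2: {p3} {p5} {p8,p10}
  W3: {p1,p5} {p2} {p9}
  W4: {p2} {p4,p11} {p6,p7}
  W12: {p8,p10}
  W14: {p6,p7}
  W23: {p5}
  W34: {p2}
C dims 11,4; δ0: rk 4, SNF 1^4
Ȟ^0 = (11 − 4) − 0 = 7, so Ȟ^0 ≅ Z^7
Ȟ^1 = (4 − 0) − 4 = 0, so Ȟ^1 ≅ 0
Ȟ^2 = (0 − 0) − 0 = 0, so Ȟ^2 ≅ 0


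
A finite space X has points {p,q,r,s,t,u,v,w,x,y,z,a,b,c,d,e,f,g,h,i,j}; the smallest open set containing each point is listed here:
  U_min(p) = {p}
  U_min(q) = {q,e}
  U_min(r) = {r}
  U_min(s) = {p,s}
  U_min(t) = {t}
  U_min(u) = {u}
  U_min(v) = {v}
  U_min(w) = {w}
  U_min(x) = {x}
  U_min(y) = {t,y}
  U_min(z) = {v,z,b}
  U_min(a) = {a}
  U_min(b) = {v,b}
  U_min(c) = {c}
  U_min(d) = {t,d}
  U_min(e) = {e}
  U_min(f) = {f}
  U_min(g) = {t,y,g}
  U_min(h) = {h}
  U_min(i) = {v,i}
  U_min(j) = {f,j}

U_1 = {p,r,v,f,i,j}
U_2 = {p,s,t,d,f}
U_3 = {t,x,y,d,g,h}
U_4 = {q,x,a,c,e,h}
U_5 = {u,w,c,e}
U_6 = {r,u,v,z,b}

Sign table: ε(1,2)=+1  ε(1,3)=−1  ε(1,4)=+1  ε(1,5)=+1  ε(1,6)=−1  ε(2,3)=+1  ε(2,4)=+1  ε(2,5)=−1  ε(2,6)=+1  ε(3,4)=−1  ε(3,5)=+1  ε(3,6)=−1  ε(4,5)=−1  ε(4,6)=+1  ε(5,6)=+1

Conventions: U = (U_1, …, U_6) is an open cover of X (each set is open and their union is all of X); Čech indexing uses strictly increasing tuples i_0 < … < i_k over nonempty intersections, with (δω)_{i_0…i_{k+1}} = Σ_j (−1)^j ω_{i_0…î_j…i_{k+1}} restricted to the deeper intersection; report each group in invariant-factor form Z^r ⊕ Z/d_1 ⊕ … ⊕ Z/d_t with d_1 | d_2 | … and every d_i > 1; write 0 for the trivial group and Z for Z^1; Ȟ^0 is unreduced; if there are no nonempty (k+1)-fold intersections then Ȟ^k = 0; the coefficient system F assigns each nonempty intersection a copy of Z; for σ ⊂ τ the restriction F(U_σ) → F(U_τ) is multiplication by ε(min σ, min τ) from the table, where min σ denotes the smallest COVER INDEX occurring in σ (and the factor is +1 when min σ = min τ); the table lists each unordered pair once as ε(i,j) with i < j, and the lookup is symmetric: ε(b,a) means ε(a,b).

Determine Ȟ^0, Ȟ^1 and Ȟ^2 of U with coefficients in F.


Ȟ^0 ≅ 0,  Ȟ^1 ≅ Z/2,  Ȟ^2 ≅ 0

nerve simplices:
  U12={p,f} U16={r,v} U23={t,d} U34={x,h} U45={c,e} U56={u}
C dims 6,6; δ0: rk 6, SNF 1^5·2
degree 0: 6−6−0 = 0 → Ȟ^0 ≅ 0
degree 1: 6−0−6 = 0 plus torsion [2] → Ȟ^1 ≅ Z/2
degree 2: 0−0−0 = 0 → Ȟ^2 ≅ 0


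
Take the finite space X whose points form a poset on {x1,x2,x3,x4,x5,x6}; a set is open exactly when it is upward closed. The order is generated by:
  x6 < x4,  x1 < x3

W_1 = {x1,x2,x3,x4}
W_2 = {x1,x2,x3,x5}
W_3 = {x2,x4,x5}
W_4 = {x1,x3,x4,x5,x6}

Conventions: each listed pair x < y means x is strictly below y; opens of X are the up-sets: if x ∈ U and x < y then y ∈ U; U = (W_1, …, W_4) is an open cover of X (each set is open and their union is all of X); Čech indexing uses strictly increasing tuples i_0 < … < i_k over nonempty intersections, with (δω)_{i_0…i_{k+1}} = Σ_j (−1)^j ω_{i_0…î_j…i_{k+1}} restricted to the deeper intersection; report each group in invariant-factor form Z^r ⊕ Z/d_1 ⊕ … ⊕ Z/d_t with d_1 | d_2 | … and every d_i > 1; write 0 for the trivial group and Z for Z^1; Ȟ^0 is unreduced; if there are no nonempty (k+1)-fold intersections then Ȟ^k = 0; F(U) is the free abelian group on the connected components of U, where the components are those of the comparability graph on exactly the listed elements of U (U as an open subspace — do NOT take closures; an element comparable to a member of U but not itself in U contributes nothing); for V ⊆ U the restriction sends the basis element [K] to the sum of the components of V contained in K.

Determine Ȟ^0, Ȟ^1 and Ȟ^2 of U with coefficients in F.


Ȟ^0 = Z^4; Ȟ^1 = 0; Ȟ^2 = 0

cover nerve:
  W12={x1,x2,x3} W13={x2,x4} W14={x1,x3,x4} W23={x2,x5} W24={x1,x3,x5} W34={x4,x5}
  W123={x2} W124={x1,x3} W134={x4} W234={x5}
components per intersection:
  W1: {x1,x3} {x2} {x4}
  W2: {x1,x3} {x2} {x5}
  W3: {x2} {x4} {x5}
  W4: {x1,x3} {x4,x6} {x5}
  W12: {x1,x3} {x2}
  W13: {x2} {x4}
  W14: {x1,x3} {x4}
  W23: {x2} {x5}
  W24: {x1,x3} {x5}
  W34: {x4} {x5}
  W123: {x2}
  W124: {x1,x3}
  W134: {x4}
  W234: {x5}
C dims 12,12,4; δ0: rk 8, SNF 1^8; δ1: rk 4, SNF 1^4
Ȟ^0: (12−8)−0=4 ⇒ Z^4
Ȟ^1: (12−4)−8=0 ⇒ 0
Ȟ^2: (4−0)−4=0 ⇒ 0


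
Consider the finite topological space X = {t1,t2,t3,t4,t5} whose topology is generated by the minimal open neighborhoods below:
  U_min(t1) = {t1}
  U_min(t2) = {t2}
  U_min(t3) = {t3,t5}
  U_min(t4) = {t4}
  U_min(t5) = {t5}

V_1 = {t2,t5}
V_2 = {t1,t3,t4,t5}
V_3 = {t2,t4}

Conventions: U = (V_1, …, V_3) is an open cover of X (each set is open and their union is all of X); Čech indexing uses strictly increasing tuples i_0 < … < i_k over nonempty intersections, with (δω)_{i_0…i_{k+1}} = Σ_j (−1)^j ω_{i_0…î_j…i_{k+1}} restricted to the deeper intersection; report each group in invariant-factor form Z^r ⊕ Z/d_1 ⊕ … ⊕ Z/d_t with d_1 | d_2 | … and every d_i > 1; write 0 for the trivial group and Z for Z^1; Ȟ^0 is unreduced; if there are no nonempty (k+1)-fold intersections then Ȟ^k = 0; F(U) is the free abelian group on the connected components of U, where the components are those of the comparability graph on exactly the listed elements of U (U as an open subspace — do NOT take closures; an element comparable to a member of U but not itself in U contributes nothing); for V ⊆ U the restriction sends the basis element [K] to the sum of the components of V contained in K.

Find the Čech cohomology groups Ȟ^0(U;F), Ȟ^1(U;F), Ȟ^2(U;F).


nerve of the cover:
  V12={t5} V13={t2} V23={t4}
components per intersection:
  V1: {t2} {t5}
  V2: {t1} {t3,t5} {t4}
  V3: {t2} {t4}
  V12: {t5}
  V13: {t2}
  V23: {t4}
C dims 7,3; δ0: rk 3, SNF 1^3
Ȟ^0 = (7 − 3) − 0 = 4, so Ȟ^0 ≅ Z^4
Ȟ^1 = (3 − 0) − 3 = 0, so Ȟ^1 ≅ 0
Ȟ^2 = (0 − 0) − 0 = 0, so Ȟ^2 ≅ 0

Ȟ^0(U;F) ≅ Z^4, Ȟ^1(U;F) ≅ 0 and Ȟ^2(U;F) ≅ 0


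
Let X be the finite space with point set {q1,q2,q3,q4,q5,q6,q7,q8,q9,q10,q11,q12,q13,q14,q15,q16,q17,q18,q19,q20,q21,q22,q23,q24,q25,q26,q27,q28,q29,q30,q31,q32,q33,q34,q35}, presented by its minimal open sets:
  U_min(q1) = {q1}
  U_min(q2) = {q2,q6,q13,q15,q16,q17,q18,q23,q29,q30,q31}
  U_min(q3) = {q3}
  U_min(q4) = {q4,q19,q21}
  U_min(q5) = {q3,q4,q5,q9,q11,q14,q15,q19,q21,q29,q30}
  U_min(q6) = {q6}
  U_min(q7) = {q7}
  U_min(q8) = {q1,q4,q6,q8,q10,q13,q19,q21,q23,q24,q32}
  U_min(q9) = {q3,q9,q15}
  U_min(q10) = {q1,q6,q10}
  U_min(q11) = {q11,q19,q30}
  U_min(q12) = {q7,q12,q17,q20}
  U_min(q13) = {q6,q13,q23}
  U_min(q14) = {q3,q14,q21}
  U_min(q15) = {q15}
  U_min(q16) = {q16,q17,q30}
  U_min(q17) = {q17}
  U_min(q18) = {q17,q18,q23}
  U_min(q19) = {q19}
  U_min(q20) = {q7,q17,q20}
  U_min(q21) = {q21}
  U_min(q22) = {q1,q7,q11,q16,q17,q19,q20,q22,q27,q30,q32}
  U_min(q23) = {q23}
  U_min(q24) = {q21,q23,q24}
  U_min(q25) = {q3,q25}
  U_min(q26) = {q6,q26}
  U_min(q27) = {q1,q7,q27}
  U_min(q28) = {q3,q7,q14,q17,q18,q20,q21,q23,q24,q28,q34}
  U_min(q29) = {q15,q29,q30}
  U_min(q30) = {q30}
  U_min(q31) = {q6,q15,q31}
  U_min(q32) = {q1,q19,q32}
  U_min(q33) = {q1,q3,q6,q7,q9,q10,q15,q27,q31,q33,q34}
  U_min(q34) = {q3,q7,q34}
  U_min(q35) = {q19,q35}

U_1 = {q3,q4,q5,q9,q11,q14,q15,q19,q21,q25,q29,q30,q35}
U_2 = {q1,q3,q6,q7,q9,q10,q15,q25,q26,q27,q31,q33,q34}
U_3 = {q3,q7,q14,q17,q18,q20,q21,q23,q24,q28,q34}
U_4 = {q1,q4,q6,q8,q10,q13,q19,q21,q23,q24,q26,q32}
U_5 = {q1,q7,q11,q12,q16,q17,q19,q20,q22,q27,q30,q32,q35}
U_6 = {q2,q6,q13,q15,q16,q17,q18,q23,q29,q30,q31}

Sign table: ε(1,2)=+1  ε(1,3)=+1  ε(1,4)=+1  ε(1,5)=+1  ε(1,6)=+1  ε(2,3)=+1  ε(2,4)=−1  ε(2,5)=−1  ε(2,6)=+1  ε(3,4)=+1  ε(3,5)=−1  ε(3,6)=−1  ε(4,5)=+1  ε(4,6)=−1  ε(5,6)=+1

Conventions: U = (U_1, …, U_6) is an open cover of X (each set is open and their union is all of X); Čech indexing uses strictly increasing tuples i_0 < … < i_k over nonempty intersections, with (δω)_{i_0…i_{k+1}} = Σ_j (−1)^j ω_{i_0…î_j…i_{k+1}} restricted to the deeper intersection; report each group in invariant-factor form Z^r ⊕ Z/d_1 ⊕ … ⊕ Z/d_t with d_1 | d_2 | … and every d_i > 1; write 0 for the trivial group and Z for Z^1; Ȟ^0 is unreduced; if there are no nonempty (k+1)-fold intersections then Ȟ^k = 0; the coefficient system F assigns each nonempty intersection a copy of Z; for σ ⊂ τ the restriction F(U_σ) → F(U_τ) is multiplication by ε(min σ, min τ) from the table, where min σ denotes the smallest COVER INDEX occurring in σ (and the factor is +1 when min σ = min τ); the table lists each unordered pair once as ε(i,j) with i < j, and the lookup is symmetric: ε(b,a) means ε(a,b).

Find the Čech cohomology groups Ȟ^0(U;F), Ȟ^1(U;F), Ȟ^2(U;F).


Ȟ^0 ≅ 0, Ȟ^1 ≅ Z/2 and Ȟ^2 ≅ Z

nonempty intersections:
  U12={q3,q9,q15,q25} U13={q3,q14,q21} U14={q4,q19,q21} U15={q11,q19,q30,q35} U16={q15,q29,q30} U23={q3,q7,q34} U24={q1,q6,q10,q26} U25={q1,q7,q27} U26={q6,q15,q31} U34={q21,q23,q24} U35={q7,q17,q20} U36={q17,q18,q23} U45={q1,q19,q32} U46={q6,q13,q23} U56={q16,q17,q30}
  U123={q3} U126={q15} U134={q21} U145={q19} U156={q30} U235={q7} U245={q1} U246={q6} U346={q23} U356={q17}
C dims 6,15,10; δ0: rk 6, SNF 1^5·2; δ1: rk 9, SNF 1^9
Ȟ^0: (6−6)−0=0 ⇒ 0
Ȟ^1: (15−9)−6=0 plus torsion [2] ⇒ Z/2
Ȟ^2: (10−0)−9=1 ⇒ Z


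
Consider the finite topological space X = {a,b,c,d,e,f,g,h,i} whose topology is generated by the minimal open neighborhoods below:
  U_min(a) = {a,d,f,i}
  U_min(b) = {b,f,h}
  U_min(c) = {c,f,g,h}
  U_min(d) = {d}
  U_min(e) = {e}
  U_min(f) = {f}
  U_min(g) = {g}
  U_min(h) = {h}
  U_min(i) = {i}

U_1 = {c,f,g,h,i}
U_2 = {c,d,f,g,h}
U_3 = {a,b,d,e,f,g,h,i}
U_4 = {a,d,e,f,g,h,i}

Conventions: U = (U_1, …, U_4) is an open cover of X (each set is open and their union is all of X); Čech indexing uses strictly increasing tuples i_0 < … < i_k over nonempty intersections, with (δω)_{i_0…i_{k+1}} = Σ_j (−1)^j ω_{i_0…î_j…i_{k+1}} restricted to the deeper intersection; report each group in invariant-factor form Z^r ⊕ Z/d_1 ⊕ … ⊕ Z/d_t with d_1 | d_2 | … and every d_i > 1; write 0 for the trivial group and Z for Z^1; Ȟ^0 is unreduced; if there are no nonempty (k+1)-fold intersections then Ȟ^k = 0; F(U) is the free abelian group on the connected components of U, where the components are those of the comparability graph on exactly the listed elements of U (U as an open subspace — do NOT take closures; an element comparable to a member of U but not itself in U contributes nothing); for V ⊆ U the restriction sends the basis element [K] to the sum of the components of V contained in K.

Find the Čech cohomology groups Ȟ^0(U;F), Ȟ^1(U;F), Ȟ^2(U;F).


nonempty overlaps:
  U12={c,f,g,h} U13={f,g,h,i} U14={f,g,h,i} U23={d,f,g,h} U24={d,f,g,h} U34={a,d,e,f,g,h,i}
  U123={f,g,h} U124={f,g,h} U134={f,g,h,i} U234={d,f,g,h}
  U1234={f,g,h}
components per intersection:
  U1: {c,f,g,h} {i}
  U2: {c,f,g,h} {d}
  U3: {a,b,d,f,h,i} {e} {g}
  U4: {a,d,f,i} {e} {g} {h}
  U12: {c,f,g,h}
  U13: {f} {g} {h} {i}
  U14: {f} {g} {h} {i}
  U23: {d} {f} {g} {h}
  U24: {d} {f} {g} {h}
  U34: {a,d,f,i} {e} {g} {h}
  U123: {f} {g} {h}
  U124: {f} {g} {h}
  U134: {f} {g} {h} {i}
  U234: {d} {f} {g} {h}
  U1234: {f} {g} {h}
C dims 11,21,14,3; δ0: rk 9, SNF 1^9; δ1: rk 11, SNF 1^11; δ2: rk 3, SNF 1^3
degree 0: 11−9−0 = 2 → Ȟ^0 ≅ Z^2
degree 1: 21−11−9 = 1 → Ȟ^1 ≅ Z
degree 2: 14−3−11 = 0 → Ȟ^2 ≅ 0

Ȟ^0 = Z^2,  Ȟ^1 = Z,  Ȟ^2 = 0


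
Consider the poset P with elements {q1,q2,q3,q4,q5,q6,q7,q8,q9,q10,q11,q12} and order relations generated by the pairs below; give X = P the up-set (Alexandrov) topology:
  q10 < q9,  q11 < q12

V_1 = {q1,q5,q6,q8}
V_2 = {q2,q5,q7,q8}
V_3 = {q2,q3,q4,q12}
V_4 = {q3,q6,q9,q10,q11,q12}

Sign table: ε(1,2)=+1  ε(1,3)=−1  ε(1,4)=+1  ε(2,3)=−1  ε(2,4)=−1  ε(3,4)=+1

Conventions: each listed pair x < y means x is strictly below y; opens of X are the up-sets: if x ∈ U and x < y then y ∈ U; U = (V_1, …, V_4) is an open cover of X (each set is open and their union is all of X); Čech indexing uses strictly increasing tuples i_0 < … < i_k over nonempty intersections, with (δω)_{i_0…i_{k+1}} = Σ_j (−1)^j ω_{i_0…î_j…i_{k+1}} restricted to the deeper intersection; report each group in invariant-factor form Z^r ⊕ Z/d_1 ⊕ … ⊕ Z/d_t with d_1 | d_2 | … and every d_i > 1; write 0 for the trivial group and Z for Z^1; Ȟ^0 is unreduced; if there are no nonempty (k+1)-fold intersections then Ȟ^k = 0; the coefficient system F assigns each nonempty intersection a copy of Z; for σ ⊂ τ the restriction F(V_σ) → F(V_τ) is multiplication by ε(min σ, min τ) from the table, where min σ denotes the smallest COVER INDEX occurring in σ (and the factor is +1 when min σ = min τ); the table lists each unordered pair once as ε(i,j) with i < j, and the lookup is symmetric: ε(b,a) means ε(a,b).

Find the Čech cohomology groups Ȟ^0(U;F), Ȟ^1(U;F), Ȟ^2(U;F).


cover nerve:
  V12={q5,q8} V14={q6} V23={q2} V34={q3,q12}
C dims 4,4; δ0: rk 4, SNF 1^3·2
Ȟ^0: (4−4)−0=0 ⇒ 0
Ȟ^1: (4−0)−4=0 plus torsion [2] ⇒ Z/2
Ȟ^2: (0−0)−0=0 ⇒ 0

Ȟ^0 ≅ 0,  Ȟ^1 ≅ Z/2,  Ȟ^2 ≅ 0


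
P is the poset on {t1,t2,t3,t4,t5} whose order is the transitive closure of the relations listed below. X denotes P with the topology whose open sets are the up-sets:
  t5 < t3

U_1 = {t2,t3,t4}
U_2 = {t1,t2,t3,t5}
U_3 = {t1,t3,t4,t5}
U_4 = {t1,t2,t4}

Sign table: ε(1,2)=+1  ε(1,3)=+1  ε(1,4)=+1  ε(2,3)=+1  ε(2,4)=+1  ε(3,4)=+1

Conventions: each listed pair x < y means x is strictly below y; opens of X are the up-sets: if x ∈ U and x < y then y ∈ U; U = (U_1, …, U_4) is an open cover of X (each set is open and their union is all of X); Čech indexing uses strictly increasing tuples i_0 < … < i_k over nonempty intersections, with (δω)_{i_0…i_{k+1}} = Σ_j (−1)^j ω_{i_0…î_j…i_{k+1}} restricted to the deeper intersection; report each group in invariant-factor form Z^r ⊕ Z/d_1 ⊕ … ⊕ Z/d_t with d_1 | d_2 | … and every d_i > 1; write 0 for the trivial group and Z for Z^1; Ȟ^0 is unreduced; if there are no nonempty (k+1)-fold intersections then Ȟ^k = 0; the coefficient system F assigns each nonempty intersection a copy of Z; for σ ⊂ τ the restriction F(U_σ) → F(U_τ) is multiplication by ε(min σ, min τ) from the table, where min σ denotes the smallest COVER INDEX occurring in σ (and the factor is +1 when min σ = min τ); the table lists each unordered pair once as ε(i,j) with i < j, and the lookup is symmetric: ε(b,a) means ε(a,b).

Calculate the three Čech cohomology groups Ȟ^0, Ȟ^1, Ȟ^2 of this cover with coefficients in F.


cover nerve:
  U12={t2,t3} U13={t3,t4} U14={t2,t4} U23={t1,t3,t5} U24={t1,t2} U34={t1,t4}
  U123={t3} U124={t2} U134={t4} U234={t1}
C dims 4,6,4; δ0: rk 3, SNF 1^3; δ1: rk 3, SNF 1^3
Ȟ^0: (4−3)−0=1 ⇒ Z
Ȟ^1: (6−3)−3=0 ⇒ 0
Ȟ^2: (4−0)−3=1 ⇒ Z

Ȟ^0(U;F) ≅ Z, Ȟ^1(U;F) ≅ 0, Ȟ^2(U;F) ≅ Z


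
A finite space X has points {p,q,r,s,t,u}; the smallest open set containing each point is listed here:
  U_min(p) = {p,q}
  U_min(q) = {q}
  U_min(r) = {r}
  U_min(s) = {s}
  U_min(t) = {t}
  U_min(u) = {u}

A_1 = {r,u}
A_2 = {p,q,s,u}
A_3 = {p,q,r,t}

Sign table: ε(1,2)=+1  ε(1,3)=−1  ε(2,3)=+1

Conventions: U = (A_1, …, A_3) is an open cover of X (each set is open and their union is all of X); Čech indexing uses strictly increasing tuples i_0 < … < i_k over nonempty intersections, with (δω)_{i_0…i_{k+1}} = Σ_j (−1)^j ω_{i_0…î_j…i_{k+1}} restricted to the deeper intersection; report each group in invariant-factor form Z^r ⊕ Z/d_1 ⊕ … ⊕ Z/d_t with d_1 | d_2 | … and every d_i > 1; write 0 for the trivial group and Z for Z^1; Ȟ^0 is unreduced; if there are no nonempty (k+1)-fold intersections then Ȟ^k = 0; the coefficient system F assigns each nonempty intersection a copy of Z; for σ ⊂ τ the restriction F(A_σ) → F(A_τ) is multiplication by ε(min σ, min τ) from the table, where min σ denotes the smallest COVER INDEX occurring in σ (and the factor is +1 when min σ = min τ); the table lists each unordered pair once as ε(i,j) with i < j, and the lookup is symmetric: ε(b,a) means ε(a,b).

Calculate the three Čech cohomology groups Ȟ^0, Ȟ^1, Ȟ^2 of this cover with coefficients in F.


nerve of the cover:
  A12={u} A13={r} A23={p,q}
C dims 3,3; δ0: rk 3, SNF 1^2·2
Ȟ^0 = (3 − 3) − 0 = 0, so Ȟ^0 ≅ 0
Ȟ^1 = (3 − 0) − 3 = 0 plus torsion [2], so Ȟ^1 ≅ Z/2
Ȟ^2 = (0 − 0) − 0 = 0, so Ȟ^2 ≅ 0

Ȟ^0(U;F) ≅ 0, Ȟ^1(U;F) ≅ Z/2, Ȟ^2(U;F) ≅ 0


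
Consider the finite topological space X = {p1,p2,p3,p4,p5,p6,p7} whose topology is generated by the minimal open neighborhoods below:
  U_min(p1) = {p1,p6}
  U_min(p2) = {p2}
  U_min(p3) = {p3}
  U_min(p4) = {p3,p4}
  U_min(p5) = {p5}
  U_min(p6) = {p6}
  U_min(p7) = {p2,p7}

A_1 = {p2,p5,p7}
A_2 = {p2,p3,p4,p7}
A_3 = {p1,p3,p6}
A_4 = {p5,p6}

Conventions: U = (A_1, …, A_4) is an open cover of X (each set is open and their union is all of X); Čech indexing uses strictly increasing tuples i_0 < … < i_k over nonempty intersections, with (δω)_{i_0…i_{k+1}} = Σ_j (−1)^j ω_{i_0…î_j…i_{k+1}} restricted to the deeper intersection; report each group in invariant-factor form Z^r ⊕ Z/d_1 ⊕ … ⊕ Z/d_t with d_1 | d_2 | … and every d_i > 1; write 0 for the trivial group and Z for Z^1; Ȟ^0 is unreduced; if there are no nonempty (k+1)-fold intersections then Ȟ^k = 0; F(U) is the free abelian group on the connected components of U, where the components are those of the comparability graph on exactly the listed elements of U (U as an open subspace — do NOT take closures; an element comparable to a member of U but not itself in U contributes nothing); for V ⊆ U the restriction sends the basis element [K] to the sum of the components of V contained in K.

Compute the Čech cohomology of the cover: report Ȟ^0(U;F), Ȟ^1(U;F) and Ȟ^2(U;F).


nerve of the cover:
  A12={p2,p7} A14={p5} A23={p3} A34={p6}
components per intersection:
  A1: {p2,p7} {p5}
  A2: {p2,p7} {p3,p4}
  A3: {p1,p6} {p3}
  A4: {p5} {p6}
  A12: {p2,p7}
  A14: {p5}
  A23: {p3}
  A34: {p6}
C dims 8,4; δ0: rk 4, SNF 1^4
Ȟ^0 = (8 − 4) − 0 = 4, so Ȟ^0 ≅ Z^4
Ȟ^1 = (4 − 0) − 4 = 0, so Ȟ^1 ≅ 0
Ȟ^2 = (0 − 0) − 0 = 0, so Ȟ^2 ≅ 0

Ȟ^0(U;F) ≅ Z^4, Ȟ^1(U;F) ≅ 0, Ȟ^2(U;F) ≅ 0


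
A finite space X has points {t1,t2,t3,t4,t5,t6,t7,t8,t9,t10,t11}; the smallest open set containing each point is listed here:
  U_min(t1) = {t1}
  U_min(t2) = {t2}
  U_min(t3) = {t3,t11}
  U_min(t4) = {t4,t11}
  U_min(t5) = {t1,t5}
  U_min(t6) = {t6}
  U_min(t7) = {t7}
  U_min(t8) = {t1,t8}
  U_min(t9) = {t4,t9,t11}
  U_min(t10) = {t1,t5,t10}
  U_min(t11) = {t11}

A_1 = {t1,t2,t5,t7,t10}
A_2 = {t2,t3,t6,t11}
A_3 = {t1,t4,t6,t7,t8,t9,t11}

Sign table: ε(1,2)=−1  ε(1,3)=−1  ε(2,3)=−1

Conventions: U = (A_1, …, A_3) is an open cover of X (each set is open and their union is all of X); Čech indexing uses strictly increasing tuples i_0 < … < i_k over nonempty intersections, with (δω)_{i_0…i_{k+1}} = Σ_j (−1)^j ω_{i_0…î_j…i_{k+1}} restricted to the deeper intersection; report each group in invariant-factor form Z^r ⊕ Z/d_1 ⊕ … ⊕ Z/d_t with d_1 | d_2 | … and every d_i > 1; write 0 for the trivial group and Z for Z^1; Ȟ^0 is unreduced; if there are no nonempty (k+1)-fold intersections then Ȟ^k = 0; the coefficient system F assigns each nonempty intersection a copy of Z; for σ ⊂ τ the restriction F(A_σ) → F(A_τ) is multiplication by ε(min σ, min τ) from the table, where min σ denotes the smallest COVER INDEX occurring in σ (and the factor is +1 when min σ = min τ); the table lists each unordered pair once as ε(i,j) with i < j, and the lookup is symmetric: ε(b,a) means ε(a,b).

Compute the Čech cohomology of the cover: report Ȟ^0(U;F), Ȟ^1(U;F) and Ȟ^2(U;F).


Ȟ^0(U;F) ≅ 0; Ȟ^1(U;F) ≅ Z/2; Ȟ^2(U;F) ≅ 0

nonempty overlaps:
  A12={t2} A13={t1,t7} A23={t6,t11}
C dims 3,3; δ0: rk 3, SNF 1^2·2
degree 0: 3−3−0 = 0 → Ȟ^0 ≅ 0
degree 1: 3−0−3 = 0 plus torsion [2] → Ȟ^1 ≅ Z/2
degree 2: 0−0−0 = 0 → Ȟ^2 ≅ 0


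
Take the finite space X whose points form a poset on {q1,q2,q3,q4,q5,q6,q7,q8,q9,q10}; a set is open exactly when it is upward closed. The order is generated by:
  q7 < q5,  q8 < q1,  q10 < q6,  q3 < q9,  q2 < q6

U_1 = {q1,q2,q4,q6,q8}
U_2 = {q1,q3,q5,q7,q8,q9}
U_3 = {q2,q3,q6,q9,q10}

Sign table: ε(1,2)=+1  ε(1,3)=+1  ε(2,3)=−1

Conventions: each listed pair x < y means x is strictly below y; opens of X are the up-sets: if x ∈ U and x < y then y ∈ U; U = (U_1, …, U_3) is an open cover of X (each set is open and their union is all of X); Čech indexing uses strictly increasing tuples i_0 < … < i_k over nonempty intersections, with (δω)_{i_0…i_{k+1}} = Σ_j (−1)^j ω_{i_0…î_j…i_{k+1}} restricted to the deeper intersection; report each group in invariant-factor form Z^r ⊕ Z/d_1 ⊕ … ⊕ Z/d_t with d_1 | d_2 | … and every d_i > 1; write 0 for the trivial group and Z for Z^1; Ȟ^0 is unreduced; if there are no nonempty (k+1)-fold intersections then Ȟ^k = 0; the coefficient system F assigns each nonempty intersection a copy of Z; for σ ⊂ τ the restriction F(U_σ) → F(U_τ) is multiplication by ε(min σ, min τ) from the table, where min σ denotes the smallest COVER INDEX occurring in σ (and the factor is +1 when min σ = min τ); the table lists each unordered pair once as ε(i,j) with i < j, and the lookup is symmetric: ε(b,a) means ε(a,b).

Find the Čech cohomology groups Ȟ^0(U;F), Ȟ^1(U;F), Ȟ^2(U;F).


Ȟ^0 ≅ 0, Ȟ^1 ≅ Z/2 and Ȟ^2 ≅ 0

intersection data:
  U12={q1,q8} U13={q2,q6} U23={q3,q9}
C dims 3,3; δ0: rk 3, SNF 1^2·2
Ȟ^0 = (3 − 3) − 0 = 0, so Ȟ^0 ≅ 0
Ȟ^1 = (3 − 0) − 3 = 0 plus torsion [2], so Ȟ^1 ≅ Z/2
Ȟ^2 = (0 − 0) − 0 = 0, so Ȟ^2 ≅ 0


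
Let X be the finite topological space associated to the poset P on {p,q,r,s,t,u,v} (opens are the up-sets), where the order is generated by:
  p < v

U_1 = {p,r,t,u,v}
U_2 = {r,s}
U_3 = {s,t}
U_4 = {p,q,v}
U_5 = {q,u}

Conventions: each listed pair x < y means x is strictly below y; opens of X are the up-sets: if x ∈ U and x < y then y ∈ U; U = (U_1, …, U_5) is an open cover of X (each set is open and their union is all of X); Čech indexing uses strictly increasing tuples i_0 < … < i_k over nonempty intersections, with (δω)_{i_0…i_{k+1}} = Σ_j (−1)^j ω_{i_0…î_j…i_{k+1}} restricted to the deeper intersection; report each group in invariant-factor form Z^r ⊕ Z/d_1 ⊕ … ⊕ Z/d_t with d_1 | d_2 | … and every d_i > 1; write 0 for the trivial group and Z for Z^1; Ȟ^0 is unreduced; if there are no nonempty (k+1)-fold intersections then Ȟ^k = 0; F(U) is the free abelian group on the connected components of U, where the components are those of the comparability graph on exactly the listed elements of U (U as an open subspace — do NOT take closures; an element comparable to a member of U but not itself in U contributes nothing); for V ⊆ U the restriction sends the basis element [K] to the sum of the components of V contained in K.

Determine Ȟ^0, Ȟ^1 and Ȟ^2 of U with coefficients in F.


Ȟ^0 ≅ Z^6, Ȟ^1 ≅ 0 and Ȟ^2 ≅ 0

nonempty overlaps:
  U12={r} U13={t} U14={p,v} U15={u} U23={s} U45={q}
components per intersection:
  U1: {p,v} {r} {t} {u}
  U2: {r} {s}
  U3: {s} {t}
  U4: {p,v} {q}
  U5: {q} {u}
  U12: {r}
  U13: {t}
  U14: {p,v}
  U15: {u}
  U23: {s}
  U45: {q}
C dims 12,6; δ0: rk 6, SNF 1^6
degree 0: 12−6−0 = 6 → Ȟ^0 ≅ Z^6
degree 1: 6−0−6 = 0 → Ȟ^1 ≅ 0
degree 2: 0−0−0 = 0 → Ȟ^2 ≅ 0
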